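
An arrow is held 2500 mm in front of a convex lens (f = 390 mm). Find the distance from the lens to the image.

462 mm

Thin-lens equation: 1/d_i = 1/f − 1/d_o = 1/(390.0) − 1/(2500) = 0.002564 − 0.0004000 = 0.002164, so d_i = 462 mm.
The image is real, inverted and reduced, on the far side of the lens.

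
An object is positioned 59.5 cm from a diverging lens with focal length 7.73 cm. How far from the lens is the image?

For a diverging lens, f = -7.73 cm.
Thin-lens equation: 1/s_i = 1/f − 1/s_o = 1/(-7.730) − 1/(59.5) = -0.1294 − 0.01681 = -0.1462, so s_i = -6.84 cm.
The image is virtual, upright and reduced, on the same side as the object.

6.84 cm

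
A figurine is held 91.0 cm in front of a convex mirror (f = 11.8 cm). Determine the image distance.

For a convex mirror, f = -11.8 cm.
Mirror equation: 1/s_i = 1/f − 1/s_o = 1/(-11.80) − 1/(91.0) = -0.08475 − 0.01099 = -0.09573, so s_i = -10.4 cm.
The image is virtual, upright and reduced, behind the mirror.

10.4 cm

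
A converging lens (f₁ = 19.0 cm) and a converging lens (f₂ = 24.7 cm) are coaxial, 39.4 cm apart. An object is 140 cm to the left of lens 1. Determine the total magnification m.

m = -0.533

Lens 1: 1/d_i1 = 1/(19.0) − 1/(140) = 0.04549, so d_i1 = 21.98 cm; m₁ = −d_i1/d_o1 = -0.1570.
d_o2 = 39.4 − (21.98) = 17.42 cm.
Lens 2: 1/d_i2 = 1/(24.7) − 1/(17.42) = -0.01692, so d_i2 = -59.10 cm; m₂ = −d_i2/d_o2 = +3.393.
m = m₁·m₂ = (-0.1570)(+3.393) = -0.533.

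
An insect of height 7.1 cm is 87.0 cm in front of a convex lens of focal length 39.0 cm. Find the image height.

1/d_i = 1/f − 1/d_o = 1/(39.00) − 1/(87.0) = 0.01415, so d_i = 70.69 cm.
m = −d_i/d_o = -0.8125.
|h_i| = |m|·h_o = 0.8125 × 7.1 = 5.77 cm. The image is real, inverted and reduced, on the far side of the lens.

5.77 cm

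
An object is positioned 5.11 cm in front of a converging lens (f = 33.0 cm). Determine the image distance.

6.05 cm

Lens equation: 1/d_i = 1/f − 1/d_o = 1/(33.00) − 1/(5.11) = 0.03030 − 0.1957 = -0.1654, so d_i = -6.05 cm.
The image is virtual, upright and enlarged, on the same side as the object.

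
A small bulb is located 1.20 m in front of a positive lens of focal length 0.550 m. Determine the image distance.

1.02 m

Lens equation: 1/v = 1/f − 1/u = 1/(0.5500) − 1/(1.20) = 1.818 − 0.8333 = 0.9848, so v = 1.02 m.
The image is real, inverted and reduced, on the far side of the lens.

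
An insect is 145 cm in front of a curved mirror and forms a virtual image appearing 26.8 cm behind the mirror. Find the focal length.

Virtual image ⇒ d_i = −26.8 cm.
1/f = 1/d_o + 1/d_i = 1/(145) + 1/(-26.8) = -0.03042, so f = -32.9 cm.
Since f is negative, the curved mirror is convex.

f = -32.9 cm (convex)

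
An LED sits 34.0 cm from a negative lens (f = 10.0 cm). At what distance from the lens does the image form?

7.73 cm

For a negative lens, f = -10.0 cm.
Lens equation: 1/v = 1/f − 1/u = 1/(-10.00) − 1/(34.0) = -0.1000 − 0.02941 = -0.1294, so v = -7.73 cm.
The image is virtual, upright and reduced, on the same side as the object.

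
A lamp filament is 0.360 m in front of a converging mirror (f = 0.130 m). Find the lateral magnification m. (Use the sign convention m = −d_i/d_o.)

m = -0.565

1/d_i = 1/f − 1/d_o = 1/(0.1300) − 1/(0.360) = 4.915, so d_i = 0.2035 m.
m = −d_i/d_o = −(0.2035)/(0.360) = -0.565.
The image is real, inverted and reduced, in front of the mirror.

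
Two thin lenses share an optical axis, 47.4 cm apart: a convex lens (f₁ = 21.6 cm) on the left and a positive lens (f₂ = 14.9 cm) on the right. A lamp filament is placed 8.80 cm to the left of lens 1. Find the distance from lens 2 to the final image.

19.6 cm

Lens 1: 1/d_i1 = 1/f₁ − 1/d_o1 = 1/(21.6) − 1/(8.80) = -0.06734, so d_i1 = -14.85 cm.
The intermediate image is 14.85 cm to the left of lens 1 (virtual), which is 47.4 − (-14.85) = 62.25 cm to the left of lens 2, so d_o2 = +62.25 cm.
Lens 2: 1/d_i2 = 1/f₂ − 1/d_o2 = 1/(14.9) − 1/(62.25) = 0.05105, so d_i2 = 19.6 cm.
The final image is real, 19.6 cm to the right of lens 2 (overall magnification ≈ -0.53).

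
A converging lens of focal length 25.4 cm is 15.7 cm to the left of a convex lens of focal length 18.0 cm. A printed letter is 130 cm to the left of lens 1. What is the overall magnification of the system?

m = -0.129

Lens 1: 1/d_i1 = 1/(25.4) − 1/(130) = 0.03168, so d_i1 = 31.57 cm; m₁ = −d_i1/d_o1 = -0.2428.
d_o2 = 15.7 − (31.57) = -15.87 cm (virtual object).
Lens 2: 1/d_i2 = 1/(18.0) − 1/(-15.87) = 0.1186, so d_i2 = 8.434 cm; m₂ = −d_i2/d_o2 = +0.5314.
m = m₁·m₂ = (-0.2428)(+0.5314) = -0.129.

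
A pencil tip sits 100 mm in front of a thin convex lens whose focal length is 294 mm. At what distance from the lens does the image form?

Lens equation: 1/s_i = 1/f − 1/s_o = 1/(294.0) − 1/(100) = 0.003401 − 0.01000 = -0.006599, so s_i = -152 mm.
The image is virtual, upright and enlarged, on the same side as the object.

152 mm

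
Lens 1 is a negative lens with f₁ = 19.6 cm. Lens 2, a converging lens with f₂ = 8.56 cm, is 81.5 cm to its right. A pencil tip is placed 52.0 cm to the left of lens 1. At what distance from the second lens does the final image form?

Lens 1 is diverging, so f₁ = −19.6 cm.
Lens 1: 1/d_i1 = 1/f₁ − 1/d_o1 = 1/(-19.6) − 1/(52.0) = -0.07025, so d_i1 = -14.23 cm.
The intermediate image is 14.23 cm to the left of lens 1 (virtual), which is 81.5 − (-14.23) = 95.73 cm to the left of lens 2, so d_o2 = +95.73 cm.
Lens 2: 1/d_i2 = 1/f₂ − 1/d_o2 = 1/(8.56) − 1/(95.73) = 0.1064, so d_i2 = 9.40 cm.
The final image is real, 9.40 cm to the right of lens 2 (overall magnification ≈ -0.027).

9.40 cm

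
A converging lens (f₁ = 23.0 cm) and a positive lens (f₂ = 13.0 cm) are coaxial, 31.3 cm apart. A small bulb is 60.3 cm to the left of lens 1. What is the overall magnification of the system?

Lens 1: 1/d_i1 = 1/(23.0) − 1/(60.3) = 0.02689, so d_i1 = 37.18 cm; m₁ = −d_i1/d_o1 = -0.6166.
d_o2 = 31.3 − (37.18) = -5.880 cm (virtual object).
Lens 2: 1/d_i2 = 1/(13.0) − 1/(-5.880) = 0.2470, so d_i2 = 4.049 cm; m₂ = −d_i2/d_o2 = +0.6886.
m = m₁·m₂ = (-0.6166)(+0.6886) = -0.425.

m = -0.425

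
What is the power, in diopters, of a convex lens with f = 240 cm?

f = 240 cm = 2.40 m.
P = 1/f = 1/(2.40 m) = +0.417 D.

P = +0.417 D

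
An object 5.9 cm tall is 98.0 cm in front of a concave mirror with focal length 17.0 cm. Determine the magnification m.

m = -0.210

1/d_i = 1/f − 1/d_o = 1/(17.00) − 1/(98.0) = 0.04862, so d_i = 20.57 cm.
m = −d_i/d_o = −(20.57)/(98.0) = -0.210.
The image is real, inverted and reduced, in front of the mirror.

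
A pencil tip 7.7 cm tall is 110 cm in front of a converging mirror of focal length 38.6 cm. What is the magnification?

m = -0.541

1/d_i = 1/f − 1/d_o = 1/(38.60) − 1/(110) = 0.01682, so d_i = 59.47 cm.
m = −d_i/d_o = −(59.47)/(110) = -0.541.
The image is real, inverted and reduced, in front of the mirror.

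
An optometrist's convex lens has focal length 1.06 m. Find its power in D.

P = +0.943 D

P = 1/f = 1/(1.06 m) = +0.943 D.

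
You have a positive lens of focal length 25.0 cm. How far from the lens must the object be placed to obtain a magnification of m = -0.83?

m = −d_i/d_o ⇒ d_i = −m·d_o.
1/f = 1/d_o + 1/d_i = 1/d_o − 1/(m·d_o) = (1 − 1/m)/d_o, so d_o = f(1 − 1/m) = (25.00)(1 − 1/(-0.83)) = 55.1 cm.

55.1 cm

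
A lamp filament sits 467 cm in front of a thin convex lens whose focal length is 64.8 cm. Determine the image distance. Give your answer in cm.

75.2 cm

Lens equation: 1/d_i = 1/f − 1/d_o = 1/(64.80) − 1/(467) = 0.01543 − 0.002141 = 0.01329, so d_i = 75.2 cm.
The image is real, inverted and reduced, on the far side of the lens.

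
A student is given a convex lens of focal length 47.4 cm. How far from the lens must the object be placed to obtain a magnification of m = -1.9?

72.3 cm

m = −d_i/d_o ⇒ d_i = −m·d_o.
1/f = 1/d_o + 1/d_i = 1/d_o − 1/(m·d_o) = (1 − 1/m)/d_o, so d_o = f(1 − 1/m) = (47.40)(1 − 1/(-1.9)) = 72.3 cm.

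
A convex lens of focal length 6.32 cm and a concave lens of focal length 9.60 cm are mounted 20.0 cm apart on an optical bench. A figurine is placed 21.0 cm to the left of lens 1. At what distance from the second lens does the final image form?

5.12 cm

Lens 1: 1/d_i1 = 1/f₁ − 1/d_o1 = 1/(6.32) − 1/(21.0) = 0.1106, so d_i1 = 9.041 cm.
The intermediate image is 9.041 cm to the right of lens 1, which is 20.0 − (9.041) = 10.96 cm to the left of lens 2, so d_o2 = +10.96 cm.
Lens 2 is diverging, so f₂ = −9.60 cm.
Lens 2: 1/d_i2 = 1/f₂ − 1/d_o2 = 1/(-9.60) − 1/(10.96) = -0.1954, so d_i2 = -5.12 cm.
The final image is virtual, 5.12 cm to the left of lens 2 (overall magnification ≈ -0.20).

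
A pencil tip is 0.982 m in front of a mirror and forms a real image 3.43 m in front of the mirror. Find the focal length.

f = 0.763 m (concave)

Real image ⇒ d_i = +3.43 m.
1/f = 1/d_o + 1/d_i = 1/(0.982) + 1/(3.43) = 1.310, so f = 0.763 m.
Since f is positive, the mirror is concave.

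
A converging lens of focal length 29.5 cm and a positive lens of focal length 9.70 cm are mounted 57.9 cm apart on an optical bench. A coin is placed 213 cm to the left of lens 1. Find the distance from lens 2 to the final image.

16.4 cm

Lens 1: 1/d_i1 = 1/f₁ − 1/d_o1 = 1/(29.5) − 1/(213) = 0.02920, so d_i1 = 34.24 cm.
The intermediate image is 34.24 cm to the right of lens 1, which is 57.9 − (34.24) = 23.66 cm to the left of lens 2, so d_o2 = +23.66 cm.
Lens 2: 1/d_i2 = 1/f₂ − 1/d_o2 = 1/(9.70) − 1/(23.66) = 0.06083, so d_i2 = 16.4 cm.
The final image is real, 16.4 cm to the right of lens 2 (overall magnification ≈ 0.11).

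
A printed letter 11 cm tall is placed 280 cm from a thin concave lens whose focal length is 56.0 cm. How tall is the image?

1.83 cm

For a concave lens, f = -56.0 cm.
1/d_i = 1/f − 1/d_o = 1/(-56.00) − 1/(280) = -0.02143, so d_i = -46.67 cm.
m = −d_i/d_o = +0.1667.
|h_i| = |m|·h_o = 0.1667 × 11 = 1.83 cm. The image is virtual, upright and reduced, on the same side as the object.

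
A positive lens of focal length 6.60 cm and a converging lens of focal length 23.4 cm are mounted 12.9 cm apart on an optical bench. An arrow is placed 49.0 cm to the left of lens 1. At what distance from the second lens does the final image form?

Lens 1: 1/d_i1 = 1/f₁ − 1/d_o1 = 1/(6.60) − 1/(49.0) = 0.1311, so d_i1 = 7.627 cm.
The intermediate image is 7.627 cm to the right of lens 1, which is 12.9 − (7.627) = 5.273 cm to the left of lens 2, so d_o2 = +5.273 cm.
Lens 2: 1/d_i2 = 1/f₂ − 1/d_o2 = 1/(23.4) − 1/(5.273) = -0.1469, so d_i2 = -6.81 cm.
The final image is virtual, 6.81 cm to the left of lens 2 (overall magnification ≈ -0.20).

6.81 cm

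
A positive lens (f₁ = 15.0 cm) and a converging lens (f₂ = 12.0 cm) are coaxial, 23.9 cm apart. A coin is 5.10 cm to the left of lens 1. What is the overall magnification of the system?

m = -0.926

Lens 1: 1/d_i1 = 1/(15.0) − 1/(5.10) = -0.1294, so d_i1 = -7.727 cm; m₁ = −d_i1/d_o1 = +1.515.
d_o2 = 23.9 − (-7.727) = 31.63 cm.
Lens 2: 1/d_i2 = 1/(12.0) − 1/(31.63) = 0.05172, so d_i2 = 19.34 cm; m₂ = −d_i2/d_o2 = -0.6113.
m = m₁·m₂ = (+1.515)(-0.6113) = -0.926.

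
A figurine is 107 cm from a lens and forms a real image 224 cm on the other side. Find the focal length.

Real image ⇒ d_i = +224 cm.
1/f = 1/d_o + 1/d_i = 1/(107) + 1/(224) = 0.01381, so f = 72.4 cm.
Since f is positive, the lens is converging.

f = 72.4 cm (converging)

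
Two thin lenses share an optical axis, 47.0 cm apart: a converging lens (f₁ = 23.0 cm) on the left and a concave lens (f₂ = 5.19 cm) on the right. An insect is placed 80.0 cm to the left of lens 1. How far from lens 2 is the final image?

3.84 cm

Lens 1: 1/d_i1 = 1/f₁ − 1/d_o1 = 1/(23.0) − 1/(80.0) = 0.03098, so d_i1 = 32.28 cm.
The intermediate image is 32.28 cm to the right of lens 1, which is 47.0 − (32.28) = 14.72 cm to the left of lens 2, so d_o2 = +14.72 cm.
Lens 2 is diverging, so f₂ = −5.19 cm.
Lens 2: 1/d_i2 = 1/f₂ − 1/d_o2 = 1/(-5.19) − 1/(14.72) = -0.2606, so d_i2 = -3.84 cm.
The final image is virtual, 3.84 cm to the left of lens 2 (overall magnification ≈ -0.11).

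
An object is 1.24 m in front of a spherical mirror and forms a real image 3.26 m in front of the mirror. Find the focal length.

Real image ⇒ d_i = +3.26 m.
1/f = 1/d_o + 1/d_i = 1/(1.24) + 1/(3.26) = 1.113, so f = 0.898 m.
Since f is positive, the spherical mirror is concave.

f = 0.898 m (concave)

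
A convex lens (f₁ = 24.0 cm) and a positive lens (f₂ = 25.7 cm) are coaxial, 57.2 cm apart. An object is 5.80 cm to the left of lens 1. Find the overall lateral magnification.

Lens 1: 1/d_i1 = 1/(24.0) − 1/(5.80) = -0.1307, so d_i1 = -7.648 cm; m₁ = −d_i1/d_o1 = +1.319.
d_o2 = 57.2 − (-7.648) = 64.85 cm.
Lens 2: 1/d_i2 = 1/(25.7) − 1/(64.85) = 0.02349, so d_i2 = 42.57 cm; m₂ = −d_i2/d_o2 = -0.6564.
m = m₁·m₂ = (+1.319)(-0.6564) = -0.866.

m = -0.866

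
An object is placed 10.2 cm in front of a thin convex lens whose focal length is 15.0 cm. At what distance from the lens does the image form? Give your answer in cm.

31.9 cm

Thin-lens equation: 1/q = 1/f − 1/p = 1/(15.00) − 1/(10.2) = 0.06667 − 0.09804 = -0.03137, so q = -31.9 cm.
The image is virtual, upright and enlarged, on the same side as the object.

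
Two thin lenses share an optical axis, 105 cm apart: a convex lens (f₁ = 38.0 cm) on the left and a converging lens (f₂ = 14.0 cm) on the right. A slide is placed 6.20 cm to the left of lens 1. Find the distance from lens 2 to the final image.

16.0 cm

Lens 1: 1/d_i1 = 1/f₁ − 1/d_o1 = 1/(38.0) − 1/(6.20) = -0.1350, so d_i1 = -7.409 cm.
The intermediate image is 7.409 cm to the left of lens 1 (virtual), which is 105 − (-7.409) = 112.4 cm to the left of lens 2, so d_o2 = +112.4 cm.
Lens 2: 1/d_i2 = 1/f₂ − 1/d_o2 = 1/(14.0) − 1/(112.4) = 0.06253, so d_i2 = 16.0 cm.
The final image is real, 16.0 cm to the right of lens 2 (overall magnification ≈ -0.17).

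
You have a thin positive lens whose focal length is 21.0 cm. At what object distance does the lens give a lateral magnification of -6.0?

m = −d_i/d_o ⇒ d_i = −m·d_o.
1/f = 1/d_o + 1/d_i = 1/d_o − 1/(m·d_o) = (1 − 1/m)/d_o, so d_o = f(1 − 1/m) = (21.00)(1 − 1/(-6.0)) = 24.5 cm.

24.5 cm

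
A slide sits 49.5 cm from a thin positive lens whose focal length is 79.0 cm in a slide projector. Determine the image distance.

Lens equation: 1/v = 1/f − 1/u = 1/(79.00) − 1/(49.5) = 0.01266 − 0.02020 = -0.007544, so v = -133 cm.
The image is virtual, upright and enlarged, on the same side as the object.

133 cm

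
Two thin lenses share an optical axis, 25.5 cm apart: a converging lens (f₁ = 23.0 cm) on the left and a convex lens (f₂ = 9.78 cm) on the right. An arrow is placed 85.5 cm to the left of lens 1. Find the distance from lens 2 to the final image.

3.70 cm

Lens 1: 1/d_i1 = 1/f₁ − 1/d_o1 = 1/(23.0) − 1/(85.5) = 0.03178, so d_i1 = 31.46 cm.
The intermediate image is 31.46 cm to the right of lens 1, which lies 5.960 cm to the right of lens 2 — a virtual object — so d_o2 = −5.960 cm.
Lens 2: 1/d_i2 = 1/f₂ − 1/d_o2 = 1/(9.78) − 1/(-5.960) = 0.2700, so d_i2 = 3.70 cm.
The final image is real, 3.70 cm to the right of lens 2 (overall magnification ≈ -0.23).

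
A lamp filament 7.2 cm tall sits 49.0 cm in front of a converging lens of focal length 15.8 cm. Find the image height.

3.43 cm

1/d_i = 1/f − 1/d_o = 1/(15.80) − 1/(49.0) = 0.04288, so d_i = 23.32 cm.
m = −d_i/d_o = -0.4759.
|h_i| = |m|·h_o = 0.4759 × 7.2 = 3.43 cm. The image is real, inverted and reduced, on the far side of the lens.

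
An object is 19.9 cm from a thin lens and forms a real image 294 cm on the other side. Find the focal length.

f = 18.6 cm (converging)

Real image ⇒ d_i = +294 cm.
1/f = 1/d_o + 1/d_i = 1/(19.9) + 1/(294) = 0.05365, so f = 18.6 cm.
Since f is positive, the thin lens is converging.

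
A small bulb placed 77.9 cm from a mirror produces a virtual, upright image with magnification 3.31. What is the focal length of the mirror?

m = −d_i/d_o ⇒ d_i = −m·d_o = −(+3.31)·(77.9) = -257.8 cm.
1/f = 1/d_o + 1/d_i = 1/(77.9) + 1/(-257.8) = 0.008958, so f = 112 cm.
Since f is positive, the mirror is concave.

f = 112 cm (concave)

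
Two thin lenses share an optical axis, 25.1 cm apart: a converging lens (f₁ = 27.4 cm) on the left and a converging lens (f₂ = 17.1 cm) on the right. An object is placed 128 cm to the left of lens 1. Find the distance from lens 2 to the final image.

Lens 1: 1/d_i1 = 1/f₁ − 1/d_o1 = 1/(27.4) − 1/(128) = 0.02868, so d_i1 = 34.86 cm.
The intermediate image is 34.86 cm to the right of lens 1, which lies 9.760 cm to the right of lens 2 — a virtual object — so d_o2 = −9.760 cm.
Lens 2: 1/d_i2 = 1/f₂ − 1/d_o2 = 1/(17.1) − 1/(-9.760) = 0.1609, so d_i2 = 6.21 cm.
The final image is real, 6.21 cm to the right of lens 2 (overall magnification ≈ -0.17).

6.21 cm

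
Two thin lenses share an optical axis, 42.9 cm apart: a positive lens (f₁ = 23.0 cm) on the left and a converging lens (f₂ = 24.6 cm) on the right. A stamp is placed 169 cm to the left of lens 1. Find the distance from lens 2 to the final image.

Lens 1: 1/d_i1 = 1/f₁ − 1/d_o1 = 1/(23.0) − 1/(169) = 0.03756, so d_i1 = 26.62 cm.
The intermediate image is 26.62 cm to the right of lens 1, which is 42.9 − (26.62) = 16.28 cm to the left of lens 2, so d_o2 = +16.28 cm.
Lens 2: 1/d_i2 = 1/f₂ − 1/d_o2 = 1/(24.6) − 1/(16.28) = -0.02077, so d_i2 = -48.1 cm.
The final image is virtual, 48.1 cm to the left of lens 2 (overall magnification ≈ -0.47).

48.1 cm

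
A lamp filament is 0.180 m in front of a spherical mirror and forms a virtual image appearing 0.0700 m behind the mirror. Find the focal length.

f = -0.115 m (convex)

Virtual image ⇒ d_i = −0.0700 m.
1/f = 1/d_o + 1/d_i = 1/(0.180) + 1/(-0.0700) = -8.730, so f = -0.115 m.
Since f is negative, the spherical mirror is convex.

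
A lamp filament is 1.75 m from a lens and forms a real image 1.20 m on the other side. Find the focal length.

Real image ⇒ d_i = +1.20 m.
1/f = 1/d_o + 1/d_i = 1/(1.75) + 1/(1.20) = 1.405, so f = 0.712 m.
Since f is positive, the lens is converging.

f = 0.712 m (converging)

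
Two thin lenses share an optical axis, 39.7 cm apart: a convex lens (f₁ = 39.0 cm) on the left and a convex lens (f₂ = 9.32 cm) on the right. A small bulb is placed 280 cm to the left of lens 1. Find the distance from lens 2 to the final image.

Lens 1: 1/d_i1 = 1/f₁ − 1/d_o1 = 1/(39.0) − 1/(280) = 0.02207, so d_i1 = 45.31 cm.
The intermediate image is 45.31 cm to the right of lens 1, which lies 5.610 cm to the right of lens 2 — a virtual object — so d_o2 = −5.610 cm.
Lens 2: 1/d_i2 = 1/f₂ − 1/d_o2 = 1/(9.32) − 1/(-5.610) = 0.2855, so d_i2 = 3.50 cm.
The final image is real, 3.50 cm to the right of lens 2 (overall magnification ≈ -0.10).

3.50 cm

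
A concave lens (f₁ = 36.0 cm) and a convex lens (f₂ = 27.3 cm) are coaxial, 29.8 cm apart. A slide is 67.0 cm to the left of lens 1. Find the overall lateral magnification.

m = -0.368

f₁ = −36.0 cm (diverging).
Lens 1: 1/d_i1 = 1/(-36.0) − 1/(67.0) = -0.04270, so d_i1 = -23.42 cm; m₁ = −d_i1/d_o1 = +0.3496.
d_o2 = 29.8 − (-23.42) = 53.22 cm.
Lens 2: 1/d_i2 = 1/(27.3) − 1/(53.22) = 0.01784, so d_i2 = 56.05 cm; m₂ = −d_i2/d_o2 = -1.053.
m = m₁·m₂ = (+0.3496)(-1.053) = -0.368.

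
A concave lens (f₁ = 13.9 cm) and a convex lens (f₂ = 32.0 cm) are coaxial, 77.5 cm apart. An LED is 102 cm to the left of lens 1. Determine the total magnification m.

m = -0.0665

f₁ = −13.9 cm (diverging).
Lens 1: 1/d_i1 = 1/(-13.9) − 1/(102) = -0.08175, so d_i1 = -12.23 cm; m₁ = −d_i1/d_o1 = +0.1199.
d_o2 = 77.5 − (-12.23) = 89.73 cm.
Lens 2: 1/d_i2 = 1/(32.0) − 1/(89.73) = 0.02011, so d_i2 = 49.74 cm; m₂ = −d_i2/d_o2 = -0.5543.
m = m₁·m₂ = (+0.1199)(-0.5543) = -0.0665.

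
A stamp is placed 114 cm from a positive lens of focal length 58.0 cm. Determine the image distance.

118 cm

Thin-lens equation: 1/s_i = 1/f − 1/s_o = 1/(58.00) − 1/(114) = 0.01724 − 0.008772 = 0.008469, so s_i = 118 cm.
The image is real, inverted and enlarged, on the far side of the lens.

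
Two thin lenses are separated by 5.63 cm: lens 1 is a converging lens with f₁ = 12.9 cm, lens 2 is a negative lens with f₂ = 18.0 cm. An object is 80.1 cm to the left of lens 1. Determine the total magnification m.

m = -0.419

Lens 1: 1/d_i1 = 1/(12.9) − 1/(80.1) = 0.06503, so d_i1 = 15.38 cm; m₁ = −d_i1/d_o1 = -0.1920.
d_o2 = 5.63 − (15.38) = -9.750 cm (virtual object).
f₂ = −18.0 cm (diverging).
Lens 2: 1/d_i2 = 1/(-18.0) − 1/(-9.750) = 0.04701, so d_i2 = 21.27 cm; m₂ = −d_i2/d_o2 = +2.182.
m = m₁·m₂ = (-0.1920)(+2.182) = -0.419.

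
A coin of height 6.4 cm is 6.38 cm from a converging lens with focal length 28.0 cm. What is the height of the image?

1/d_i = 1/f − 1/d_o = 1/(28.00) − 1/(6.38) = -0.1210, so d_i = -8.263 cm.
m = −d_i/d_o = +1.295.
|h_i| = |m|·h_o = 1.295 × 6.4 = 8.29 cm. The image is virtual, upright and enlarged, on the same side as the object.

8.29 cm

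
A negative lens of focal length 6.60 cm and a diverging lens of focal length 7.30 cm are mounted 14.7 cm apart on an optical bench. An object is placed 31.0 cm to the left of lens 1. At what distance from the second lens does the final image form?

Lens 1 is diverging, so f₁ = −6.60 cm.
Lens 1: 1/d_i1 = 1/f₁ − 1/d_o1 = 1/(-6.60) − 1/(31.0) = -0.1838, so d_i1 = -5.441 cm.
The intermediate image is 5.441 cm to the left of lens 1 (virtual), which is 14.7 − (-5.441) = 20.14 cm to the left of lens 2, so d_o2 = +20.14 cm.
Lens 2 is diverging, so f₂ = −7.30 cm.
Lens 2: 1/d_i2 = 1/f₂ − 1/d_o2 = 1/(-7.30) − 1/(20.14) = -0.1866, so d_i2 = -5.36 cm.
The final image is virtual, 5.36 cm to the left of lens 2 (overall magnification ≈ 0.047).

5.36 cm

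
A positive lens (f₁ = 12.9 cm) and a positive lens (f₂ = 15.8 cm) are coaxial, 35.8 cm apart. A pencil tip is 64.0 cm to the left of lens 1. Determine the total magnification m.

m = +1.04

Lens 1: 1/d_i1 = 1/(12.9) − 1/(64.0) = 0.06189, so d_i1 = 16.16 cm; m₁ = −d_i1/d_o1 = -0.2525.
d_o2 = 35.8 − (16.16) = 19.64 cm.
Lens 2: 1/d_i2 = 1/(15.8) − 1/(19.64) = 0.01237, so d_i2 = 80.81 cm; m₂ = −d_i2/d_o2 = -4.115.
m = m₁·m₂ = (-0.2525)(-4.115) = +1.04.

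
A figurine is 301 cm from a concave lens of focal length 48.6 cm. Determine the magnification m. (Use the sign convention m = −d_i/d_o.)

For a concave lens, f = -48.6 cm.
1/d_i = 1/f − 1/d_o = 1/(-48.60) − 1/(301) = -0.02390, so d_i = -41.84 cm.
m = −d_i/d_o = −(-41.84)/(301) = +0.139.
The image is virtual, upright and reduced, on the same side as the object.

m = +0.139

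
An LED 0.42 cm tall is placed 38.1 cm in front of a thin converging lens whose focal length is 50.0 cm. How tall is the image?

1.76 cm

1/d_i = 1/f − 1/d_o = 1/(50.00) − 1/(38.1) = -0.006247, so d_i = -160.1 cm.
m = −d_i/d_o = +4.202.
|h_i| = |m|·h_o = 4.202 × 0.42 = 1.76 cm. The image is virtual, upright and enlarged, on the same side as the object.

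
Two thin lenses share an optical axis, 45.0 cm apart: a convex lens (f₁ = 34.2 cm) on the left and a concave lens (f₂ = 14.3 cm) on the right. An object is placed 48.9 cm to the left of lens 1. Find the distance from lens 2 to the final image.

Lens 1: 1/d_i1 = 1/f₁ − 1/d_o1 = 1/(34.2) − 1/(48.9) = 0.008790, so d_i1 = 113.8 cm.
The intermediate image is 113.8 cm to the right of lens 1, which lies 68.80 cm to the right of lens 2 — a virtual object — so d_o2 = −68.80 cm.
Lens 2 is diverging, so f₂ = −14.3 cm.
Lens 2: 1/d_i2 = 1/f₂ − 1/d_o2 = 1/(-14.3) − 1/(-68.80) = -0.05540, so d_i2 = -18.1 cm.
The final image is virtual, 18.1 cm to the left of lens 2 (overall magnification ≈ 0.61).

18.1 cm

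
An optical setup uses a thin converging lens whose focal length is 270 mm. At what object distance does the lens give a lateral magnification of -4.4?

m = −d_i/d_o ⇒ d_i = −m·d_o.
1/f = 1/d_o + 1/d_i = 1/d_o − 1/(m·d_o) = (1 − 1/m)/d_o, so d_o = f(1 − 1/m) = (270.0)(1 − 1/(-4.4)) = 331 mm.

331 mm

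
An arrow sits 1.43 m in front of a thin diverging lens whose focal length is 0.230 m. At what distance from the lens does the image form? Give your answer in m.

0.198 m

For a diverging lens, f = -0.230 m.
Thin-lens equation: 1/q = 1/f − 1/p = 1/(-0.2300) − 1/(1.43) = -4.348 − 0.6993 = -5.047, so q = -0.198 m.
The image is virtual, upright and reduced, on the same side as the object.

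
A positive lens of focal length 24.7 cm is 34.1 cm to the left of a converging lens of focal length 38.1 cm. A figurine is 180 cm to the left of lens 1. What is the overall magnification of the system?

m = -0.186

Lens 1: 1/d_i1 = 1/(24.7) − 1/(180) = 0.03493, so d_i1 = 28.63 cm; m₁ = −d_i1/d_o1 = -0.1591.
d_o2 = 34.1 − (28.63) = 5.470 cm.
Lens 2: 1/d_i2 = 1/(38.1) − 1/(5.470) = -0.1566, so d_i2 = -6.387 cm; m₂ = −d_i2/d_o2 = +1.168.
m = m₁·m₂ = (-0.1591)(+1.168) = -0.186.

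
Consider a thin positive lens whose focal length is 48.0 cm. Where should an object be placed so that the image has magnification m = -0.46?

152 cm

m = −d_i/d_o ⇒ d_i = −m·d_o.
1/f = 1/d_o + 1/d_i = 1/d_o − 1/(m·d_o) = (1 − 1/m)/d_o, so d_o = f(1 − 1/m) = (48.00)(1 − 1/(-0.46)) = 152 cm.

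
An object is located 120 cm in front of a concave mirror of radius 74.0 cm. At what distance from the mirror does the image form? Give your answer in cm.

53.5 cm

f = R/2 = 74.0/2 = 37.00 cm.
Mirror equation: 1/d_i = 1/f − 1/d_o = 1/(37.00) − 1/(120) = 0.02703 − 0.008333 = 0.01869, so d_i = 53.5 cm.
The image is real, inverted and reduced, in front of the mirror.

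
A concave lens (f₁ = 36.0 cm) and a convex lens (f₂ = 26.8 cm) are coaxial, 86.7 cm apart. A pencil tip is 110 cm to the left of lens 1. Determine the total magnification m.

f₁ = −36.0 cm (diverging).
Lens 1: 1/d_i1 = 1/(-36.0) − 1/(110) = -0.03687, so d_i1 = -27.12 cm; m₁ = −d_i1/d_o1 = +0.2465.
d_o2 = 86.7 − (-27.12) = 113.8 cm.
Lens 2: 1/d_i2 = 1/(26.8) − 1/(113.8) = 0.02853, so d_i2 = 35.06 cm; m₂ = −d_i2/d_o2 = -0.3080.
m = m₁·m₂ = (+0.2465)(-0.3080) = -0.0759.

m = -0.0759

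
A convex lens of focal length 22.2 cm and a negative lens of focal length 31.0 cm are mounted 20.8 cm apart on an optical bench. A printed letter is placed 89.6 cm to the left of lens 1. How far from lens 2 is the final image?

12.1 cm

Lens 1: 1/d_i1 = 1/f₁ − 1/d_o1 = 1/(22.2) − 1/(89.6) = 0.03388, so d_i1 = 29.51 cm.
The intermediate image is 29.51 cm to the right of lens 1, which lies 8.710 cm to the right of lens 2 — a virtual object — so d_o2 = −8.710 cm.
Lens 2 is diverging, so f₂ = −31.0 cm.
Lens 2: 1/d_i2 = 1/f₂ − 1/d_o2 = 1/(-31.0) − 1/(-8.710) = 0.08255, so d_i2 = 12.1 cm.
The final image is real, 12.1 cm to the right of lens 2 (overall magnification ≈ -0.46).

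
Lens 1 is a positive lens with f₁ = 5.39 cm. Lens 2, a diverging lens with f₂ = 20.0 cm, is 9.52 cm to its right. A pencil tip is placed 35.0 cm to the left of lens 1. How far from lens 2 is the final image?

Lens 1: 1/d_i1 = 1/f₁ − 1/d_o1 = 1/(5.39) − 1/(35.0) = 0.1570, so d_i1 = 6.371 cm.
The intermediate image is 6.371 cm to the right of lens 1, which is 9.52 − (6.371) = 3.149 cm to the left of lens 2, so d_o2 = +3.149 cm.
Lens 2 is diverging, so f₂ = −20.0 cm.
Lens 2: 1/d_i2 = 1/f₂ − 1/d_o2 = 1/(-20.0) − 1/(3.149) = -0.3676, so d_i2 = -2.72 cm.
The final image is virtual, 2.72 cm to the left of lens 2 (overall magnification ≈ -0.16).

2.72 cm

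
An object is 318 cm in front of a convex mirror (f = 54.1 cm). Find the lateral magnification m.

m = +0.145

For a convex mirror, f = -54.1 cm.
1/d_i = 1/f − 1/d_o = 1/(-54.10) − 1/(318) = -0.02163, so d_i = -46.23 cm.
m = −d_i/d_o = −(-46.23)/(318) = +0.145.
The image is virtual, upright and reduced, behind the mirror.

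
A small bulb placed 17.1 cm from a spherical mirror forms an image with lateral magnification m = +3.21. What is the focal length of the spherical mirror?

m = −d_i/d_o ⇒ d_i = −m·d_o = −(+3.21)·(17.1) = -54.89 cm.
1/f = 1/d_o + 1/d_i = 1/(17.1) + 1/(-54.89) = 0.04026, so f = 24.8 cm.
Since f is positive, the spherical mirror is concave.

f = 24.8 cm (concave)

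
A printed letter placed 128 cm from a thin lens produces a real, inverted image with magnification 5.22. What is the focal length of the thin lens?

f = 107 cm (converging)

m = −d_i/d_o ⇒ d_i = −m·d_o = −(-5.22)·(128) = 668.2 cm.
1/f = 1/d_o + 1/d_i = 1/(128) + 1/(668.2) = 0.009309, so f = 107 cm.
Since f is positive, the thin lens is converging.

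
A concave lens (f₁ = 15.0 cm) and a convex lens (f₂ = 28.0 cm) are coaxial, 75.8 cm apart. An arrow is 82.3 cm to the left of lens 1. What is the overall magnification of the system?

m = -0.0714

f₁ = −15.0 cm (diverging).
Lens 1: 1/d_i1 = 1/(-15.0) − 1/(82.3) = -0.07882, so d_i1 = -12.69 cm; m₁ = −d_i1/d_o1 = +0.1542.
d_o2 = 75.8 − (-12.69) = 88.49 cm.
Lens 2: 1/d_i2 = 1/(28.0) − 1/(88.49) = 0.02441, so d_i2 = 40.96 cm; m₂ = −d_i2/d_o2 = -0.4629.
m = m₁·m₂ = (+0.1542)(-0.4629) = -0.0714.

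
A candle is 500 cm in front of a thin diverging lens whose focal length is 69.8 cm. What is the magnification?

m = +0.122

For a diverging lens, f = -69.8 cm.
1/d_i = 1/f − 1/d_o = 1/(-69.80) − 1/(500) = -0.01633, so d_i = -61.25 cm.
m = −d_i/d_o = −(-61.25)/(500) = +0.122.
The image is virtual, upright and reduced, on the same side as the object.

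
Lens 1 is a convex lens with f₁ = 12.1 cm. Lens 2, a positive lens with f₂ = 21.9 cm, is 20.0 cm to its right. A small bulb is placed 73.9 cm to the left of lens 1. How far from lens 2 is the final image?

Lens 1: 1/d_i1 = 1/f₁ − 1/d_o1 = 1/(12.1) − 1/(73.9) = 0.06911, so d_i1 = 14.47 cm.
The intermediate image is 14.47 cm to the right of lens 1, which is 20.0 − (14.47) = 5.530 cm to the left of lens 2, so d_o2 = +5.530 cm.
Lens 2: 1/d_i2 = 1/f₂ − 1/d_o2 = 1/(21.9) − 1/(5.530) = -0.1352, so d_i2 = -7.40 cm.
The final image is virtual, 7.40 cm to the left of lens 2 (overall magnification ≈ -0.26).

7.40 cm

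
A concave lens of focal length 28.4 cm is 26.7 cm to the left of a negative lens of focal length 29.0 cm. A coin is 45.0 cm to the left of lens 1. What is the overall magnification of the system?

m = +0.153

f₁ = −28.4 cm (diverging).
Lens 1: 1/d_i1 = 1/(-28.4) − 1/(45.0) = -0.05743, so d_i1 = -17.41 cm; m₁ = −d_i1/d_o1 = +0.3869.
d_o2 = 26.7 − (-17.41) = 44.11 cm.
f₂ = −29.0 cm (diverging).
Lens 2: 1/d_i2 = 1/(-29.0) − 1/(44.11) = -0.05715, so d_i2 = -17.50 cm; m₂ = −d_i2/d_o2 = +0.3967.
m = m₁·m₂ = (+0.3869)(+0.3967) = +0.153.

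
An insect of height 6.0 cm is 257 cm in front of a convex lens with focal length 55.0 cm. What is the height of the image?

1.63 cm

1/d_i = 1/f − 1/d_o = 1/(55.00) − 1/(257) = 0.01429, so d_i = 69.98 cm.
m = −d_i/d_o = -0.2723.
|h_i| = |m|·h_o = 0.2723 × 6.0 = 1.63 cm. The image is real, inverted and reduced, on the far side of the lens.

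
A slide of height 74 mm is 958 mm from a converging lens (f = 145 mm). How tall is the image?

13.2 mm

1/d_i = 1/f − 1/d_o = 1/(145.0) − 1/(958) = 0.005853, so d_i = 170.9 mm.
m = −d_i/d_o = -0.1784.
|h_i| = |m|·h_o = 0.1784 × 74 = 13.2 mm. The image is real, inverted and reduced, on the far side of the lens.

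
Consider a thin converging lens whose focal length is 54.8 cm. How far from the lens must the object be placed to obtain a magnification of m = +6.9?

46.9 cm

m = −d_i/d_o ⇒ d_i = −m·d_o.
1/f = 1/d_o + 1/d_i = 1/d_o − 1/(m·d_o) = (1 − 1/m)/d_o, so d_o = f(1 − 1/m) = (54.80)(1 − 1/(+6.9)) = 46.9 cm.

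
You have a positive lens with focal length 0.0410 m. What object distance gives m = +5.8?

0.0339 m

m = −d_i/d_o ⇒ d_i = −m·d_o.
1/f = 1/d_o + 1/d_i = 1/d_o − 1/(m·d_o) = (1 − 1/m)/d_o, so d_o = f(1 − 1/m) = (0.04100)(1 − 1/(+5.8)) = 0.0339 m.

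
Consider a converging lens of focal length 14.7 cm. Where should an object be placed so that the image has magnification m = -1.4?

25.2 cm

m = −d_i/d_o ⇒ d_i = −m·d_o.
1/f = 1/d_o + 1/d_i = 1/d_o − 1/(m·d_o) = (1 − 1/m)/d_o, so d_o = f(1 − 1/m) = (14.70)(1 − 1/(-1.4)) = 25.2 cm.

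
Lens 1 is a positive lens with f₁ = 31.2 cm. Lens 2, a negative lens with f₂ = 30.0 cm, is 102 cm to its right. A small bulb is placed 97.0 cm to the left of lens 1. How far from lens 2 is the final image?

Lens 1: 1/d_i1 = 1/f₁ − 1/d_o1 = 1/(31.2) − 1/(97.0) = 0.02174, so d_i1 = 45.99 cm.
The intermediate image is 45.99 cm to the right of lens 1, which is 102 − (45.99) = 56.01 cm to the left of lens 2, so d_o2 = +56.01 cm.
Lens 2 is diverging, so f₂ = −30.0 cm.
Lens 2: 1/d_i2 = 1/f₂ − 1/d_o2 = 1/(-30.0) − 1/(56.01) = -0.05119, so d_i2 = -19.5 cm.
The final image is virtual, 19.5 cm to the left of lens 2 (overall magnification ≈ -0.17).

19.5 cm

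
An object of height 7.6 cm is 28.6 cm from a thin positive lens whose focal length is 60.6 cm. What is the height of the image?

1/d_i = 1/f − 1/d_o = 1/(60.60) − 1/(28.6) = -0.01846, so d_i = -54.16 cm.
m = −d_i/d_o = +1.894.
|h_i| = |m|·h_o = 1.894 × 7.6 = 14.4 cm. The image is virtual, upright and enlarged, on the same side as the object.

14.4 cm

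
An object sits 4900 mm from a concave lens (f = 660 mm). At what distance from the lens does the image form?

For a concave lens, f = -660 mm.
Thin-lens equation: 1/v = 1/f − 1/u = 1/(-660.0) − 1/(4900) = -0.001515 − 0.0002041 = -0.001719, so v = -582 mm.
The image is virtual, upright and reduced, on the same side as the object.

582 mm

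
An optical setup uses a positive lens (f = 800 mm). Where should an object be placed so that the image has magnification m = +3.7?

m = −d_i/d_o ⇒ d_i = −m·d_o.
1/f = 1/d_o + 1/d_i = 1/d_o − 1/(m·d_o) = (1 − 1/m)/d_o, so d_o = f(1 − 1/m) = (800.0)(1 − 1/(+3.7)) = 584 mm.

584 mm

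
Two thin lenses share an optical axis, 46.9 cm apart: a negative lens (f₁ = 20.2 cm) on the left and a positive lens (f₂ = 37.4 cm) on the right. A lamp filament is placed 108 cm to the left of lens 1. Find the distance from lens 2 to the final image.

Lens 1 is diverging, so f₁ = −20.2 cm.
Lens 1: 1/d_i1 = 1/f₁ − 1/d_o1 = 1/(-20.2) − 1/(108) = -0.05876, so d_i1 = -17.02 cm.
The intermediate image is 17.02 cm to the left of lens 1 (virtual), which is 46.9 − (-17.02) = 63.92 cm to the left of lens 2, so d_o2 = +63.92 cm.
Lens 2: 1/d_i2 = 1/f₂ − 1/d_o2 = 1/(37.4) − 1/(63.92) = 0.01109, so d_i2 = 90.1 cm.
The final image is real, 90.1 cm to the right of lens 2 (overall magnification ≈ -0.22).

90.1 cm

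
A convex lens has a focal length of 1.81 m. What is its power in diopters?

P = +0.552 D

P = 1/f = 1/(1.81 m) = +0.552 D.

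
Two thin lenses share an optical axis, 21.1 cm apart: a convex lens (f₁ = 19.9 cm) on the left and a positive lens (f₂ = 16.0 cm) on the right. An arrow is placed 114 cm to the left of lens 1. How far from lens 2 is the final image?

Lens 1: 1/d_i1 = 1/f₁ − 1/d_o1 = 1/(19.9) − 1/(114) = 0.04148, so d_i1 = 24.11 cm.
The intermediate image is 24.11 cm to the right of lens 1, which lies 3.010 cm to the right of lens 2 — a virtual object — so d_o2 = −3.010 cm.
Lens 2: 1/d_i2 = 1/f₂ − 1/d_o2 = 1/(16.0) − 1/(-3.010) = 0.3947, so d_i2 = 2.53 cm.
The final image is real, 2.53 cm to the right of lens 2 (overall magnification ≈ -0.18).

2.53 cm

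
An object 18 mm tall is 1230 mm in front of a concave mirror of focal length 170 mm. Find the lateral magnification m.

m = -0.160

1/d_i = 1/f − 1/d_o = 1/(170.0) − 1/(1230) = 0.005069, so d_i = 197.3 mm.
m = −d_i/d_o = −(197.3)/(1230) = -0.160.
The image is real, inverted and reduced, in front of the mirror.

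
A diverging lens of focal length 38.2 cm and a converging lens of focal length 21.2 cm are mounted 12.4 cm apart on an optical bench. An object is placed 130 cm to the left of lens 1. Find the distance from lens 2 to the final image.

42.9 cm

Lens 1 is diverging, so f₁ = −38.2 cm.
Lens 1: 1/d_i1 = 1/f₁ − 1/d_o1 = 1/(-38.2) − 1/(130) = -0.03387, so d_i1 = -29.52 cm.
The intermediate image is 29.52 cm to the left of lens 1 (virtual), which is 12.4 − (-29.52) = 41.92 cm to the left of lens 2, so d_o2 = +41.92 cm.
Lens 2: 1/d_i2 = 1/f₂ − 1/d_o2 = 1/(21.2) − 1/(41.92) = 0.02331, so d_i2 = 42.9 cm.
The final image is real, 42.9 cm to the right of lens 2 (overall magnification ≈ -0.23).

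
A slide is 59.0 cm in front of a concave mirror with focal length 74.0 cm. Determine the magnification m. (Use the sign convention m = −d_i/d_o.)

m = +4.93

1/d_i = 1/f − 1/d_o = 1/(74.00) − 1/(59.0) = -0.003436, so d_i = -291.1 cm.
m = −d_i/d_o = −(-291.1)/(59.0) = +4.93.
The image is virtual, upright and enlarged, behind the mirror.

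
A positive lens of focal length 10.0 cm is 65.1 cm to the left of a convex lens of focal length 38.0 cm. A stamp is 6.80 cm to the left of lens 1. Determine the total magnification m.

Lens 1: 1/d_i1 = 1/(10.0) − 1/(6.80) = -0.04706, so d_i1 = -21.25 cm; m₁ = −d_i1/d_o1 = +3.125.
d_o2 = 65.1 − (-21.25) = 86.35 cm.
Lens 2: 1/d_i2 = 1/(38.0) − 1/(86.35) = 0.01474, so d_i2 = 67.87 cm; m₂ = −d_i2/d_o2 = -0.7859.
m = m₁·m₂ = (+3.125)(-0.7859) = -2.46.

m = -2.46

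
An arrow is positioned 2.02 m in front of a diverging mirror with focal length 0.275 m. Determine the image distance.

For a diverging mirror, f = -0.275 m.
Mirror equation: 1/v = 1/f − 1/u = 1/(-0.2750) − 1/(2.02) = -3.636 − 0.4950 = -4.131, so v = -0.242 m.
The image is virtual, upright and reduced, behind the mirror.

0.242 m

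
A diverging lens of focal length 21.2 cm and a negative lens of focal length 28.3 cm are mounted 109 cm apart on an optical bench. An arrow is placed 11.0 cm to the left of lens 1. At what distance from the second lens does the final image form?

Lens 1 is diverging, so f₁ = −21.2 cm.
Lens 1: 1/d_i1 = 1/f₁ − 1/d_o1 = 1/(-21.2) − 1/(11.0) = -0.1381, so d_i1 = -7.242 cm.
The intermediate image is 7.242 cm to the left of lens 1 (virtual), which is 109 − (-7.242) = 116.2 cm to the left of lens 2, so d_o2 = +116.2 cm.
Lens 2 is diverging, so f₂ = −28.3 cm.
Lens 2: 1/d_i2 = 1/f₂ − 1/d_o2 = 1/(-28.3) − 1/(116.2) = -0.04394, so d_i2 = -22.8 cm.
The final image is virtual, 22.8 cm to the left of lens 2 (overall magnification ≈ 0.13).

22.8 cm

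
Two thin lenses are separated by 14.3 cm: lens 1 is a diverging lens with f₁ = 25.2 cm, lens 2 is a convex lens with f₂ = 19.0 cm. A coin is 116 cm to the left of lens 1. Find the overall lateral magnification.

m = -0.212

f₁ = −25.2 cm (diverging).
Lens 1: 1/d_i1 = 1/(-25.2) − 1/(116) = -0.04830, so d_i1 = -20.70 cm; m₁ = −d_i1/d_o1 = +0.1784.
d_o2 = 14.3 − (-20.70) = 35.00 cm.
Lens 2: 1/d_i2 = 1/(19.0) − 1/(35.00) = 0.02406, so d_i2 = 41.56 cm; m₂ = −d_i2/d_o2 = -1.188.
m = m₁·m₂ = (+0.1784)(-1.188) = -0.212.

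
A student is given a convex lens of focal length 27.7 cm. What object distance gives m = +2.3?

15.7 cm

m = −d_i/d_o ⇒ d_i = −m·d_o.
1/f = 1/d_o + 1/d_i = 1/d_o − 1/(m·d_o) = (1 − 1/m)/d_o, so d_o = f(1 − 1/m) = (27.70)(1 − 1/(+2.3)) = 15.7 cm.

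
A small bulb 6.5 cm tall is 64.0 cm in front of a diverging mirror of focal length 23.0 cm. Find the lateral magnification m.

m = +0.264

For a diverging mirror, f = -23.0 cm.
1/d_i = 1/f − 1/d_o = 1/(-23.00) − 1/(64.0) = -0.05910, so d_i = -16.92 cm.
m = −d_i/d_o = −(-16.92)/(64.0) = +0.264.
The image is virtual, upright and reduced, behind the mirror.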